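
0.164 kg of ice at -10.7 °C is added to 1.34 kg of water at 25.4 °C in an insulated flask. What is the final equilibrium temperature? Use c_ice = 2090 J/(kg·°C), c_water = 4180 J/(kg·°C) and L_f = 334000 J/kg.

Taking heat into each body as positive, Σ m c ΔT = 0:
warm ice to 0 °C: 0.164·2090·(0 − (-10.7)) = 3667.5; latent heat to melt: 0.164·334000 = 54776; warm the meltwater: 685.52 T; water: 5601.2(T − 25.4)
6286.7 T = 142270 − 58444 = 83827
T ≈ 13.33 °C. Since T > 0 °C, the all-ice-melts assumption holds.

T_f ≈ 13.3 °C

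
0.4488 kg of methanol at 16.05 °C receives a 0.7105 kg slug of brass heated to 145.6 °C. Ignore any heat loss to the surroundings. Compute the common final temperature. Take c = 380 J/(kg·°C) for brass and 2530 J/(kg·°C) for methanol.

T_f ≈ 40.9 °C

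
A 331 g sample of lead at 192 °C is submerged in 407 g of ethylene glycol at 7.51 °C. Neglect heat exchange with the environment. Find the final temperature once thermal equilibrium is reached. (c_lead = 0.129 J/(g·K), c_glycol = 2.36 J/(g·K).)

|Q_lead| = |Q_glycol|:
331·0.129·(192 − T) = 407·2.36·(T − 7.51)
42.7(192 − T) = 960.52(T − 7.51)
1003.2 T = 15412  ⇒  T ≈ 15.36 °C

T_f ≈ 15.4 °C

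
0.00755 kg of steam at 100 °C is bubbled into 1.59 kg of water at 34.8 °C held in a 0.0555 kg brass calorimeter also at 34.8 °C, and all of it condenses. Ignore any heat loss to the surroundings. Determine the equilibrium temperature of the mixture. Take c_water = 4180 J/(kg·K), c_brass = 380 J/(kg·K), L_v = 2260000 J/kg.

T_f ≈ 37.7 °C

Energy conservation, ΣQ = 0:
latent heat released on condensation: 0.00755·2260000 = 17063; condensate cools 100→T: 0.00755·4180·(T − 100) = 31.56(T − 100); original water: 6646.2(T − 34.8); brass cup: 0.0555·380·(T − 34.8) = 21.09(T − 34.8)
6698.8 T = 17063 + 3155.9 + 232022 = 252241
T ≈ 37.65 °C — below 100 °C, confirming all the steam condensed.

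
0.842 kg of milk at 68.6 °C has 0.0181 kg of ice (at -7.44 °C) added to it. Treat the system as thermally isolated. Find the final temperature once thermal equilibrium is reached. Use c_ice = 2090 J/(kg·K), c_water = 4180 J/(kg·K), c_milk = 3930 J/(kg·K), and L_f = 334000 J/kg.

Taking heat into each body as positive, Σ m c ΔT = 0:
warm ice to 0 °C: 0.0181×2090×(0 − (-7.44)) = 281.45; melt ice: 0.0181×334000 = 6045.4; warm the meltwater: 75.66 T; milk: 3309.1(T − 68.6)
3384.7 T = 227002 − 6326.8 = 220675
T ≈ 65.20 °C — above 0 °C, consistent with complete melting.

T_f ≈ 65.2 °C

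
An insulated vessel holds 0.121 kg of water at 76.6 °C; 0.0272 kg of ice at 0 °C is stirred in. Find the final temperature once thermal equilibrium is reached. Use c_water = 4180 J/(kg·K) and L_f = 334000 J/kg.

T_f ≈ 47.9 °C

Energy balance with sensible and latent terms:
fusion: m_ice L_f = 0.0272×334000 = 9084.8
  meltwater 0→T: 0.0272×4180×T = 113.7 T
  water: 505.78(T − 76.6)
619.48 T = 38743 − 9084.8 = 29658
T ≈ 47.88 °C (positive, so assuming full melt was valid).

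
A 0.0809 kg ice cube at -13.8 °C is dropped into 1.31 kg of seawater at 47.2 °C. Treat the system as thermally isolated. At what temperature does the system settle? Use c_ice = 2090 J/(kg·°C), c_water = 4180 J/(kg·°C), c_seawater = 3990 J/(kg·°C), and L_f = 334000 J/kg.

Let T be the final temperature. ΣQ_i = 0:
warm ice to 0 °C: 0.0809×2090×(0 − (-13.8)) = 2333.3
  fusion: m_ice L_f = 0.0809×334000 = 27021
  meltwater 0→T: 0.0809×4180×T = 338.16 T
  seawater: 5226.9(T − 47.2)
5565.1 T = 246710 − 29354 = 217356
T ≈ 39.06 °C (positive, so assuming full melt was valid).

T_f ≈ 39.1 °C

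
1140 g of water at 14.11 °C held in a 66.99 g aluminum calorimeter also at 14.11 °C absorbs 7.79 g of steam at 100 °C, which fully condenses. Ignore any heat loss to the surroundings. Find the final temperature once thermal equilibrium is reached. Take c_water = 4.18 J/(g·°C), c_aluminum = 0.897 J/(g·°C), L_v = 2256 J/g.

Energy conservation, ΣQ = 0:
latent heat released on condensation: 7.79·2256 = 17574
  condensate cools 100→T: 7.79·4.18·(T − 100) = 32.56(T − 100)
  water warms: 1140·4.18·(T − 14.11) = 4765.2(T − 14.11)
  cup: 60.09(T − 14.11)
4857.9 T = 17574 + 3256.2 + 68085 = 88915
T ≈ 18.30 °C (< 100 °C, so full condensation is consistent).

T_f ≈ 18.3 °C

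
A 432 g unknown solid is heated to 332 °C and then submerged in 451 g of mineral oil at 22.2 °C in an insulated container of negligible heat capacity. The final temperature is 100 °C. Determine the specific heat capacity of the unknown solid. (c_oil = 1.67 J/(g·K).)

c ≈ 0.585 J/(g·K)

Setting the total heat transfer to zero:
432×c×(100 − 332) + 451×1.67×(100 − 22.2) = 0
-100224 c = -58597
c = -58597/-100224 ≈ 0.5847 J/(g·K)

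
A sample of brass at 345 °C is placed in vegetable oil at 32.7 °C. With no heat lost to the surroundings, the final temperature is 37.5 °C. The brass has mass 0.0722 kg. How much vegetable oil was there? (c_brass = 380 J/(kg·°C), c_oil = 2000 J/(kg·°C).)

m ≈ 0.879 kg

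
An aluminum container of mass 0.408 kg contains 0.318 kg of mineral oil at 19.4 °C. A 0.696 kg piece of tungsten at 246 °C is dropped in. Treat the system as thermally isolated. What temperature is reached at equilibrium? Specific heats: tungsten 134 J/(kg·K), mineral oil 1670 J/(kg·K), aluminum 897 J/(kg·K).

With ΣQ=0 the equilibrium temperature is the m·c-weighted mean:
T_f = (93.26*246 + 531.06*19.4 + 365.98*19.4) / (93.26 + 531.06 + 365.98)
    = 40345 / 990.3 ≈ 40.74 °C

T_f ≈ 40.7 °C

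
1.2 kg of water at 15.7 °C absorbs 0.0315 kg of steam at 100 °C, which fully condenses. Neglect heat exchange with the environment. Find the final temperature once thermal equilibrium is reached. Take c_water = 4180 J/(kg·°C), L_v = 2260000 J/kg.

T_f ≈ 31.7 °C

Setting the total heat transfer to zero:
condense steam: −0.0315×2260000 = −71190
  condensed water 100 °C→T: 131.67(T − 100)
  water warms: 1.2×4180×(T − 15.7) = 5016(T − 15.7)
5147.7 T = 71190 + 13167 + 78751 = 163108
T ≈ 31.69 °C (< 100 °C, so full condensation is consistent).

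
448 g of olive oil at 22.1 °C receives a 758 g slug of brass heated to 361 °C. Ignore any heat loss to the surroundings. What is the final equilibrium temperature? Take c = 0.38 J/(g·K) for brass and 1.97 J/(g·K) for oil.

Energy conservation, ΣQ = 0:
758*0.38*(T − 361) + 448*1.97*(T − 22.1) = 0
288.04(T − 361) + 882.56(T − 22.1) = 0
1170.6 T = 123487
T = 123487/1170.6 ≈ 105.49 °C

T_f ≈ 105.5 °C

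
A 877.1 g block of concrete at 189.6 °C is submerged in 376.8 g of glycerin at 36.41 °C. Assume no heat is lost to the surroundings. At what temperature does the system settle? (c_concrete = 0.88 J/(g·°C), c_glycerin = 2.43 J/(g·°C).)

T_f ≈ 106.5 °C

Heat lost by the concrete equals heat gained by the glycerin:
877.1·0.88·(189.6 − T) = 376.8·2.43·(T − 36.41)
771.85(189.6 − T) = 915.62(T − 36.41)
1687.5 T = 179680  ⇒  T ≈ 106.48 °C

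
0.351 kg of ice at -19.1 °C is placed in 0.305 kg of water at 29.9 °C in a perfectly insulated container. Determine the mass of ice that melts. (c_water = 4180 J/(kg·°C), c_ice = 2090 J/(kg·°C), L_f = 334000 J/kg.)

Heat available from the water dropping to 0 °C: 0.305·4180·29.9 = 38120 J.
Of that, 0.351·2090·19.1 = 14012 J goes to bring the ice to 0 °C, leaving 24108 J.
Melting all 0.351 kg of ice would need 0.351·334000 = 117234 J.
Since 24108 < 117234 J, not all the ice melts; equilibrium is at 0 °C.
Mass melted = 24108/334000 ≈ 0.07218 kg.

m_melted ≈ 0.0722 kg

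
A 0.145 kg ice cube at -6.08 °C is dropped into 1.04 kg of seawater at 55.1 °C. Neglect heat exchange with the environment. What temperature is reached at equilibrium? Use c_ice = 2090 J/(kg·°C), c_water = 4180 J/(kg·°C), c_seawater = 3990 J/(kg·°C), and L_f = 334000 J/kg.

Conservation of energy gives ΣQ = 0:
warm ice to 0 °C: 0.145·2090·(0 − (-6.08)) = 1842.5; fusion: m_ice L_f = 0.145·334000 = 48430; meltwater 0→T: 0.145·4180·T = 606.1 T; seawater cools: 1.04·3990·(T − 55.1) = 4149.6(T − 55.1)
4755.7 T = 228643 − 50273 = 178370
T ≈ 37.51 °C (positive, so assuming full melt was valid).

T_f ≈ 37.5 °C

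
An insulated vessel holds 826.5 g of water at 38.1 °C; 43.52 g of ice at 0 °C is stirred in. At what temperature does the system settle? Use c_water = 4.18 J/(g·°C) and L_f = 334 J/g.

T_f ≈ 32.2 °C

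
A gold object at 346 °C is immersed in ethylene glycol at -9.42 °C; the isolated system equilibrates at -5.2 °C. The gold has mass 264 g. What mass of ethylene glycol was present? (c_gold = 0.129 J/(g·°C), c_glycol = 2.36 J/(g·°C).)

|Q_gold| = |Q_glycol|:
264·0.129·(346 − -5.2) = m·2.36·(-5.2 − (-9.42))
9.959 m = 11960  ⇒  m ≈ 1201 g

m ≈ 1200 g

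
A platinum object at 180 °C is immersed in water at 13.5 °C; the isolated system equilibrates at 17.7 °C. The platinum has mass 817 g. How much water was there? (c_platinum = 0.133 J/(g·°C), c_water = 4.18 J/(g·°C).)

Heat lost by the platinum = heat gained by the water:
817·0.133·(180 − 17.7) = m·4.18·(17.7 − 13.5)
17.56 m = 17636  ⇒  m ≈ 1005 g

m ≈ 1000 g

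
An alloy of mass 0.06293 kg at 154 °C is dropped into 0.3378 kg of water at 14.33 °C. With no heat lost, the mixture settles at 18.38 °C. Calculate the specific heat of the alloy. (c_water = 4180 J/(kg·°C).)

Net heat exchanged in the isolated system is zero:
0.06293·c·(18.38 − 154) + 0.3378·4180·(18.38 − 14.33) = 0
-8.535 c = -5718.6
c = -5718.6/-8.535 ≈ 670.1 J/(kg·°C)

c ≈ 670 J/(kg·°C)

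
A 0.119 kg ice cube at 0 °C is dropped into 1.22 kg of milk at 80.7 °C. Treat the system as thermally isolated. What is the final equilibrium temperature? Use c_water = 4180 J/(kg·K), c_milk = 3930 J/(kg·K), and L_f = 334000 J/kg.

T_f ≈ 65.6 °C

Conservation of energy gives ΣQ = 0:
melt ice: 0.119·334000 = 39746
  meltwater 0→T: 0.119·4180·T = 497.42 T
  milk: 4794.6(T − 80.7)
5292 T = 386924 − 39746 = 347178
T ≈ 65.60 °C — above 0 °C, consistent with complete melting.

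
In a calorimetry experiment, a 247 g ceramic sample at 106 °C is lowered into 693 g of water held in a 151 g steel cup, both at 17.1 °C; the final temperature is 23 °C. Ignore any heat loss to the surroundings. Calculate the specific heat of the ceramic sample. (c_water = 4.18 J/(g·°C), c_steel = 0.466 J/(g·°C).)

c ≈ 0.854 J/(g·°C)

Taking heat into each body as positive, Σ m c ΔT = 0:
247×c×(23 − 106) + 693×4.18×(23 − 17.1) + 151×0.466×(23 − 17.1) = 0
-20501 c = -17506
c = -17506/-20501 ≈ 0.8539 J/(g·°C)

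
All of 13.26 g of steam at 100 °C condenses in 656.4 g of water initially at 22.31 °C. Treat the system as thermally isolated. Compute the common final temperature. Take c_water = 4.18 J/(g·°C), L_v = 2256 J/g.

Net heat exchanged in the isolated system is zero:
steam→water at 100 °C releases m L_v = 13.26·2256 = 29915
  condensate cools 100→T: 13.26·4.18·(T − 100) = 55.43(T − 100)
  original water: 2743.8(T − 22.31)
2799.2 T = 29915 + 5542.7 + 61213 = 96670
T ≈ 34.54 °C (< 100 °C, so full condensation is consistent).

T_f ≈ 34.5 °C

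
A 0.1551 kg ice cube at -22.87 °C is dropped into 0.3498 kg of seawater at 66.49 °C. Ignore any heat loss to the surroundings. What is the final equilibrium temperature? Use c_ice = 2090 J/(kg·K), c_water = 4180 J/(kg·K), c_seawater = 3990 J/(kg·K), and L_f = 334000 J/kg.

T_f ≈ 16.4 °C

Setting the total heat transfer to zero:
ice -22.87→0 °C: 0.1551·2090·22.87 = 7413.5; fusion: m_ice L_f = 0.1551·334000 = 51803; warm the meltwater: 648.32 T; seawater cools: 0.3498·3990·(T − 66.49) = 1395.7(T − 66.49)
2044 T = 92800 − 59217 = 33583
T ≈ 16.43 °C (positive, so assuming full melt was valid).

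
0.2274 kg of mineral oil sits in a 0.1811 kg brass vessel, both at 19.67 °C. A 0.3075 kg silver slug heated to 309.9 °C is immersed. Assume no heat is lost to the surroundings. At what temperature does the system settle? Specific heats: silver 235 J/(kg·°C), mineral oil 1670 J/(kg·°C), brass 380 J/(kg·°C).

T_f ≈ 59.9 °C

Setting the total heat transfer to zero:
0.3075·235·(T − 309.9) + 0.2274·1670·(T − 19.67) + 0.1811·380·(T − 19.67) = 0
72.26(T − 309.9) + 379.76(T − 19.67) + 68.82(T − 19.67) = 0
(72.26 + 379.76 + 68.82) T = 72.26·309.9 + 379.76·19.67 + 68.82·19.67
T = 31218 / 520.84 = 59.9 °C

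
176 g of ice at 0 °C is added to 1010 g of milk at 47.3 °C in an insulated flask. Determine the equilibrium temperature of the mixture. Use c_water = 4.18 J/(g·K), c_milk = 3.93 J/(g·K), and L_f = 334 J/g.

T_f ≈ 27.4 °C

Net heat exchanged in the isolated system is zero:
fusion: m_ice L_f = 176·334 = 58784
  warm the meltwater: 735.68 T
  milk: 3969.3(T − 47.3)
4705 T = 187748 − 58784 = 128964
T ≈ 27.41 °C (positive, so assuming full melt was valid).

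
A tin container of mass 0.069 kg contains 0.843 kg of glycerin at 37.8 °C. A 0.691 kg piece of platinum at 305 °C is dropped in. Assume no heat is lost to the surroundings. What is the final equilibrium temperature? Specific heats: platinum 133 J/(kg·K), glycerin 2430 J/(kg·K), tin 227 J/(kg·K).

T_f ≈ 49.2 °C

Let T be the final temperature. ΣQ_i = 0:
0.691*133*(T − 305) + 0.843*2430*(T − 37.8) + 0.069*227*(T − 37.8) = 0
(91.9 + 2048.5 + 15.66) T = 91.9*305 + 2048.5*37.8 + 15.66*37.8
T = 106055/2156.1 ≈ 49.19 °C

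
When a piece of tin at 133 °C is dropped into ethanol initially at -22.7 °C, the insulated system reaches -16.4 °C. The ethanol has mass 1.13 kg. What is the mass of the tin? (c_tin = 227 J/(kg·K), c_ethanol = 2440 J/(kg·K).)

m ≈ 0.512 kg

Net heat exchanged in the isolated system is zero:
m×227×(-16.4 − 133) + 1.13×2440×(-16.4 − (-22.7)) = 0
-33914 m = -17370
m = -17370/-33914 ≈ 0.5122 kg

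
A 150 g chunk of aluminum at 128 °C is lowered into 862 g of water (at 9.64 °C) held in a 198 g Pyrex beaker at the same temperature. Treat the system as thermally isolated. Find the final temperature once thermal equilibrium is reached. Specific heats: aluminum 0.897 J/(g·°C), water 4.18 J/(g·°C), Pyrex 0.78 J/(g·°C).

T_f ≈ 13.7 °C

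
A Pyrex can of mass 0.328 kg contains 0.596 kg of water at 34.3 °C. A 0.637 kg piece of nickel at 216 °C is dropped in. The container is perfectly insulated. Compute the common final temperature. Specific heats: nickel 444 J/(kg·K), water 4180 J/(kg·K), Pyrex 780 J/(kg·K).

T_f ≈ 51.3 °C

Net heat exchanged in the isolated system is zero:
0.637·444·(T − 216) + 0.596·4180·(T − 34.3) + 0.328·780·(T − 34.3) = 0
3029.9 T = 155317
T ≈ 51.26 °C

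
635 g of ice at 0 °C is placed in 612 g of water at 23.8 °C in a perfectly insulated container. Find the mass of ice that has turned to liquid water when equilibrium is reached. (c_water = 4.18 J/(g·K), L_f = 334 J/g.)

Heat available from the water dropping to 0 °C: 612×4.18×23.8 = 60884 J.
Melting all 635 g of ice would need 635×334 = 212090 J.
60884 J < 212090 J, so only part of the ice melts and the system sits at 0 °C.
Mass melted = 60884/334 ≈ 182.3 g.

m_melted ≈ 182 g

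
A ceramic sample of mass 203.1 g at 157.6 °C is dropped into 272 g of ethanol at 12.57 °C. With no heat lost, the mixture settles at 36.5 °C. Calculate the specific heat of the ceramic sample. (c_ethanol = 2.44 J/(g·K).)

c ≈ 0.646 J/(g·K)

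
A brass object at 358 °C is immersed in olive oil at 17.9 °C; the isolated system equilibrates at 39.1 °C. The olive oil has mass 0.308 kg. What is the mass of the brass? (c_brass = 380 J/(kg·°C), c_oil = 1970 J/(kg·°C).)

|Q_brass| = |Q_oil|:
m×380×(358 − 39.1) = 0.308×1970×(39.1 − 17.9)
121182 m = 12863  ⇒  m ≈ 0.1061 kg

m ≈ 0.106 kg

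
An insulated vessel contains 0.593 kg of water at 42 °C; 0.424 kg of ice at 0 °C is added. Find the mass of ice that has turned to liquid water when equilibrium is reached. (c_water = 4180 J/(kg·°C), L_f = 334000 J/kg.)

m_melted ≈ 0.312 kg

Cooling the water to 0 °C releases 0.593×4180×42 = 104107 J.
Melting all 0.424 kg of ice would need 0.424×334000 = 141616 J.
Since 104107 < 141616 J, not all the ice melts; equilibrium is at 0 °C.
Mass melted = 104107/334000 ≈ 0.3117 kg.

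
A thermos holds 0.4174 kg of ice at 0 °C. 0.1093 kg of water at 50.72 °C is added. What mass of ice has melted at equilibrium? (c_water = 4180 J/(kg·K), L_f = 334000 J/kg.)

Heat available from the water dropping to 0 °C: 0.1093·4180·50.72 = 23173 J.
Fully melting the ice requires m_ice L_f = 0.4174·334000 = 139412 J.
Since 23173 < 139412 J, not all the ice melts; equilibrium is at 0 °C.
m_melt = 23173 / L_f = 0.06938 kg.

m_melted ≈ 0.0694 kg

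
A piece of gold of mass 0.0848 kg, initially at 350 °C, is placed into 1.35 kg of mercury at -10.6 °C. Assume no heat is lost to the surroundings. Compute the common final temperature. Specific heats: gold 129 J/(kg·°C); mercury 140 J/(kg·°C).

T_f ≈ 9.1 °C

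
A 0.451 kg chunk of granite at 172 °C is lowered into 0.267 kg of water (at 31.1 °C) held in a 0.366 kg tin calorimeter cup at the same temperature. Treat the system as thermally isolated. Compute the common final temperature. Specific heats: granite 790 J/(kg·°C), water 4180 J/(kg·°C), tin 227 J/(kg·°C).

Conservation of energy gives ΣQ = 0:
0.451·790·(T − 172) + 0.267·4180·(T − 31.1) + 0.366·227·(T − 31.1) = 0
356.29(T − 172) + 1116.1(T − 31.1) + 83.08(T − 31.1) = 0
(356.29 + 1116.1 + 83.08) T = 356.29·172 + 1116.1·31.1 + 83.08·31.1
T = 98575 / 1555.4 = 63.4 °C

T_f ≈ 63.4 °C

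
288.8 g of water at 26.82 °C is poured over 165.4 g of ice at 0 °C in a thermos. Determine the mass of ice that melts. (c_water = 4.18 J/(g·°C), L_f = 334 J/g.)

m_melted ≈ 96.9 g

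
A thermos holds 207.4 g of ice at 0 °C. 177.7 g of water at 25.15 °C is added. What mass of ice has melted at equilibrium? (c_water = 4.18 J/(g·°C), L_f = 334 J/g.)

Heat available from the water dropping to 0 °C: 177.7×4.18×25.15 = 18681 J.
To melt every bit of ice: 207.4×334 = 69272 J.
18681 J < 69272 J, so only part of the ice melts and the system sits at 0 °C.
Mass melted = 18681/334 ≈ 55.93 g.

m_melted ≈ 55.9 g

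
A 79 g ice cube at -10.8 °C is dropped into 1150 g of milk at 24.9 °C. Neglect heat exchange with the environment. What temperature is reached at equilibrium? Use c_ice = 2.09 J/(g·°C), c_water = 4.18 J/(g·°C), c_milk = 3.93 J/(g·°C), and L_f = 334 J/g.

Energy balance with sensible and latent terms:
ice -10.8→0 °C: 79·2.09·10.8 = 1783.2
  melt ice: 79·334 = 26386
  meltwater 0→T: 79·4.18·T = 330.22 T
  milk: 4519.5(T − 24.9)
4849.7 T = 112536 − 28169 = 84366
T ≈ 17.40 °C. Since T > 0 °C, the all-ice-melts assumption holds.

T_f ≈ 17.4 °C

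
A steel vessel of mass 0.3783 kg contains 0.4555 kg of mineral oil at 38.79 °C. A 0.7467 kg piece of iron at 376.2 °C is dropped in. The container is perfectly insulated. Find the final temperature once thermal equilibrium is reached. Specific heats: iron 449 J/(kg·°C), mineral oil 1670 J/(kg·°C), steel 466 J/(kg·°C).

Energy conservation, ΣQ = 0:
0.7467*449*(T − 376.2) + 0.4555*1670*(T − 38.79) + 0.3783*466*(T − 38.79) = 0
(335.27 + 760.69 + 176.29) T = 335.27*376.2 + 760.69*38.79 + 176.29*38.79
T = 162473/1272.2 ≈ 127.71 °C

T_f ≈ 127.7 °C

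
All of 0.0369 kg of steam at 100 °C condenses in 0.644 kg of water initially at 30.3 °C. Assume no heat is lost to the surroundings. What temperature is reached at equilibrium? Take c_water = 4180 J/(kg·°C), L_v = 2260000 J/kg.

Energy balance with sensible and latent terms:
steam→water at 100 °C releases m L_v = 0.0369·2260000 = 83394
  condensate cools 100→T: 0.0369·4180·(T − 100) = 154.24(T − 100)
  original water: 2691.9(T − 30.3)
2846.2 T = 83394 + 15424 + 81565 = 180383
T ≈ 63.38 °C, under the boiling point, so the assumption holds.

T_f ≈ 63.4 °C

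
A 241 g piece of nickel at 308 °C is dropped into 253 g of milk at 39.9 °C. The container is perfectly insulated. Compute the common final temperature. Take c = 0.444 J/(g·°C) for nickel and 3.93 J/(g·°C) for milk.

|Q_nickel| = |Q_milk|:
241*0.444*(308 − T) = 253*3.93*(T − 39.9)
107(308 − T) = 994.29(T − 39.9)
1101.3 T = 72629  ⇒  T ≈ 65.95 °C

T_f ≈ 65.9 °C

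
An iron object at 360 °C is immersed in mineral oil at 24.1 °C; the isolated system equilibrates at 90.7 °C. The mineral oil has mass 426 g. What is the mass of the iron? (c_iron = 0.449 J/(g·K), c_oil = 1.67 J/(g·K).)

m ≈ 392 g

Setting the total heat transfer to zero:
m·0.449·(90.7 − 360) + 426·1.67·(90.7 − 24.1) = 0
-120.92 m = -47381
m = -47381/-120.92 ≈ 391.8 g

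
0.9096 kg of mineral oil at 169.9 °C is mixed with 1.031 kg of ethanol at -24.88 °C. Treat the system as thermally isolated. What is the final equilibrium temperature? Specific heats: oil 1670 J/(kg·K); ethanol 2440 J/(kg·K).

Conservation of energy gives ΣQ = 0:
0.9096*1670*(T − 169.9) + 1.031*2440*(T − (-24.88)) = 0
4034.7 T = 195494
T = 195494/4034.7 ≈ 48.45 °C

T_f ≈ 48.5 °C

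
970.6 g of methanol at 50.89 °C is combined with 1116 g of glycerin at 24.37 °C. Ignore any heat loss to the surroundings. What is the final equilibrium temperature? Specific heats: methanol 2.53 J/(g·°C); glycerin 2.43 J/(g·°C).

T_f ≈ 37.0 °C

With ΣQ=0 the equilibrium temperature is the m·c-weighted mean:
T_f = (2455.6·50.89 + 2711.9·24.37) / (2455.6 + 2711.9)
    = 191055 / 5167.5 ≈ 36.97 °C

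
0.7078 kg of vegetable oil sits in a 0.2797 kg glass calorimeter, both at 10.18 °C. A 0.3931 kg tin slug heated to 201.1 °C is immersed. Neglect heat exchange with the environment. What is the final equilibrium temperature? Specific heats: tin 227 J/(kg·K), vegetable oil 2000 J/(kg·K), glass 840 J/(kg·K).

Heat gained plus heat lost sum to zero:
0.3931×227×(T − 201.1) + 0.7078×2000×(T − 10.18) + 0.2797×840×(T − 10.18) = 0
89.23(T − 201.1) + 1415.6(T − 10.18) + 234.95(T − 10.18) = 0
1739.8 T = 34747
T ≈ 19.97 °C

T_f ≈ 20.0 °C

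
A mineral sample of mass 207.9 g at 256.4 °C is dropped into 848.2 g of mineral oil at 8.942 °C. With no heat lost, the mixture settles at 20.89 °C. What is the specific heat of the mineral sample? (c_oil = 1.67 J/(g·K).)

Setting the total heat transfer to zero:
207.9·c·(20.89 − 256.4) + 848.2·1.67·(20.89 − 8.942) = 0
-48963 c = -16924
c = -16924/-48963 ≈ 0.3457 J/(g·K)

c ≈ 0.346 J/(g·K)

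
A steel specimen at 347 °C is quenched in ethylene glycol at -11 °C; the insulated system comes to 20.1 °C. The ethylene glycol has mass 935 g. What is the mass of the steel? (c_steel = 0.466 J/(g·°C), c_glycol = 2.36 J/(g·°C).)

Heat lost by the steel = heat gained by the glycol:
m×0.466×(347 − 20.1) = 935×2.36×(20.1 − (-11))
152.34 m = 68625  ⇒  m ≈ 450.5 g

m ≈ 450 g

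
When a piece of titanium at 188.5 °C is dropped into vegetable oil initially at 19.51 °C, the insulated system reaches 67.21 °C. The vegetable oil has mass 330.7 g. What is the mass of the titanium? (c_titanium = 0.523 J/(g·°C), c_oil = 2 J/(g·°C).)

Heat lost by the titanium = heat gained by the oil:
m·0.523·(188.5 − 67.21) = 330.7·2·(67.21 − 19.51)
63.43 m = 31549  ⇒  m ≈ 497.3 g

m ≈ 497 g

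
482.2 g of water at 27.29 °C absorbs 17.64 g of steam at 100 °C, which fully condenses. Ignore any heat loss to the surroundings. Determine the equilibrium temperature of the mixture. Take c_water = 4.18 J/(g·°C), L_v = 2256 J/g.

T_f ≈ 48.9 °C

Setting the total heat transfer to zero:
latent heat released on condensation: 17.64·2256 = 39796; condensate cools 100→T: 17.64·4.18·(T − 100) = 73.74(T − 100); original water: 2015.6(T − 27.29)
2089.3 T = 39796 + 7373.5 + 55006 = 102175
T ≈ 48.90 °C (< 100 °C, so full condensation is consistent).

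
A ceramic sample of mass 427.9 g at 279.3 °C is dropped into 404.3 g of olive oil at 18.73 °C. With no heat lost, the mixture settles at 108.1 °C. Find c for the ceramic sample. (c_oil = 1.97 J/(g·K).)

Heat lost by the ceramic sample = heat gained by the oil:
427.9·c·(279.3 − 108.1) = 404.3·1.97·(108.1 − 18.73)
73256 c = 71181  ⇒  c ≈ 0.9717 J/(g·K)

c ≈ 0.972 J/(g·K)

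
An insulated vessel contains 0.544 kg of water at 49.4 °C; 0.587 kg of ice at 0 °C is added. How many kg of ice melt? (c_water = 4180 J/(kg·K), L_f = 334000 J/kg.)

m_melted ≈ 0.336 kg

Water can give up m c ΔT = 0.544·4180·49.4 = 112332 J before reaching 0 °C.
Fully melting the ice requires m_ice L_f = 0.587·334000 = 196058 J.
Since 112332 < 196058 J, not all the ice melts; equilibrium is at 0 °C.
m_melt = 112332 / L_f = 0.3363 kg.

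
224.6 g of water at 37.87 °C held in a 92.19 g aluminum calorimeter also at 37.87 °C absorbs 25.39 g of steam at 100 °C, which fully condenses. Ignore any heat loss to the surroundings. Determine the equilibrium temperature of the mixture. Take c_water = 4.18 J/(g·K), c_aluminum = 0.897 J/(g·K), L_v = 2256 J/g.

Let T be the final temperature. ΣQ_i = 0:
steam→water at 100 °C releases m L_v = 25.39×2256 = 57280
  condensate cools 100→T: 25.39×4.18×(T − 100) = 106.13(T − 100)
  water warms: 224.6×4.18×(T − 37.87) = 938.83(T − 37.87)
  cup: 82.69(T − 37.87)
1127.7 T = 57280 + 10613 + 38685 = 106578
T ≈ 94.51 °C (< 100 °C, so full condensation is consistent).

T_f ≈ 94.5 °C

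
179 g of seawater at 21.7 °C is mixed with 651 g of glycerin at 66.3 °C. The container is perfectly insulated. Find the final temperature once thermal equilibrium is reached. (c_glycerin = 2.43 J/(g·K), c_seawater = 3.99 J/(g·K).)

T_f ≈ 52.4 °C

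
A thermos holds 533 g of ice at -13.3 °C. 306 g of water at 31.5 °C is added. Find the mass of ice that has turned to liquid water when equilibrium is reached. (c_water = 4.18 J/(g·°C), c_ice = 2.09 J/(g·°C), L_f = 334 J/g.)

m_melted ≈ 76.3 g

Water can give up m c ΔT = 306×4.18×31.5 = 40291 J before reaching 0 °C.
Warming the ice to 0 °C takes 533×2.09×13.3 = 14816 J, leaving 25475 J for melting.
Melting all 533 g of ice would need 533×334 = 178022 J.
Since 25475 < 178022 J, not all the ice melts; equilibrium is at 0 °C.
m_melt = 25475 / L_f = 76.27 g.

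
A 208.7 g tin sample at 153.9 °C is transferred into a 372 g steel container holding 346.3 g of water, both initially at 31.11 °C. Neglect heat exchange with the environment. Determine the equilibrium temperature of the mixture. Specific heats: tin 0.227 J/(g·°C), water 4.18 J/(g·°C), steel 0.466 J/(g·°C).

T_f ≈ 34.6 °C

Net heat exchanged in the isolated system is zero:
208.7×0.227×(T − 153.9) + 346.3×4.18×(T − 31.11) + 372×0.466×(T − 31.11) = 0
47.37(T − 153.9) + 1447.5(T − 31.11) + 173.35(T − 31.11) = 0
1668.3 T = 57717
T = 57717 / 1668.3 = 34.6 °C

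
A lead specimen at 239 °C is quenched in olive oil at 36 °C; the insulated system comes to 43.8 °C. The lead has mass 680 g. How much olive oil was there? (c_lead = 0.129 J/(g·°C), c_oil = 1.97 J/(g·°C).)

m ≈ 1110 g

Heat lost by the lead = heat gained by the oil:
680×0.129×(239 − 43.8) = m×1.97×(43.8 − 36)
15.37 m = 17123  ⇒  m ≈ 1114 g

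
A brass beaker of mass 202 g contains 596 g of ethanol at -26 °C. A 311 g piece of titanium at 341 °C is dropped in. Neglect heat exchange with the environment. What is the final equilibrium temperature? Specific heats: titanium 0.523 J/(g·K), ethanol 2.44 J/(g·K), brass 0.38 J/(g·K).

T_f ≈ 9.2 °C

Net heat exchanged in the isolated system is zero:
311×0.523×(T − 341) + 596×2.44×(T − (-26)) + 202×0.38×(T − (-26)) = 0
(162.65 + 1454.2 + 76.76) T = 162.65×341 + 1454.2×(-26) + 76.76×(-26)
T = 15659/1693.7 ≈ 9.25 °C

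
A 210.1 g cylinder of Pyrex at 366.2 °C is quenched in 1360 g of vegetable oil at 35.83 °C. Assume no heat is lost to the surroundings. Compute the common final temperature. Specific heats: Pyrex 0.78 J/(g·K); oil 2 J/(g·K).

Set heat shed by the hot body equal to heat absorbed by the cold body:
210.1×0.78×(366.2 − T) = 1360×2×(T − 35.83)
163.88(366.2 − T) = 2720(T − 35.83)
2883.9 T = 157470  ⇒  T ≈ 54.60 °C

T_f ≈ 54.6 °C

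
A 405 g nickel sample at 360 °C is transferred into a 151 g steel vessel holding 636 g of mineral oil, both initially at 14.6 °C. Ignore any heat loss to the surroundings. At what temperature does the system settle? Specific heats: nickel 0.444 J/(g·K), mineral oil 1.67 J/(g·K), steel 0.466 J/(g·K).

T_f ≈ 61.9 °C

T_f is the heat-capacity-weighted average of the initial temperatures:
T_f = (179.82×360 + 1062.1×14.6 + 70.37×14.6) / (179.82 + 1062.1 + 70.37)
    = 81269 / 1312.3 ≈ 61.93 °C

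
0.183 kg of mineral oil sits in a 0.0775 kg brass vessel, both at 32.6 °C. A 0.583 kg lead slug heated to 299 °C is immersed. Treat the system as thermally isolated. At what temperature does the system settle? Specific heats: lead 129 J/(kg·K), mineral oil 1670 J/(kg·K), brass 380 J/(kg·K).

T_f ≈ 81.4 °C

With ΣQ=0 the equilibrium temperature is the m·c-weighted mean:
T_f = (75.21*299 + 305.61*32.6 + 29.45*32.6) / (75.21 + 305.61 + 29.45)
    = 33410 / 410.27 ≈ 81.43 °C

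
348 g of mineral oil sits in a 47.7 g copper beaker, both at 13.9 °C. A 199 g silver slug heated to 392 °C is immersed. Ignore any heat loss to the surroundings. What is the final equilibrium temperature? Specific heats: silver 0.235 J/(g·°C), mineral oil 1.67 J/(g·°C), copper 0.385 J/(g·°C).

T_f ≈ 41.3 °C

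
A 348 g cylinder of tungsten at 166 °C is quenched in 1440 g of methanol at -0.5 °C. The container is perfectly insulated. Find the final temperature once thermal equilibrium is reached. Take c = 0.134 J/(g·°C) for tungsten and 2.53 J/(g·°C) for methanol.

T_f ≈ 1.6 °C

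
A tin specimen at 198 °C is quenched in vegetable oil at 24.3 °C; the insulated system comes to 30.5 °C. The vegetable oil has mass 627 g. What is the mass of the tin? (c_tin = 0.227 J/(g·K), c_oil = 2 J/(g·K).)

m ≈ 204 g

|Q_tin| = |Q_oil|:
m·0.227·(198 − 30.5) = 627·2·(30.5 − 24.3)
38.02 m = 7774.8  ⇒  m ≈ 204.5 g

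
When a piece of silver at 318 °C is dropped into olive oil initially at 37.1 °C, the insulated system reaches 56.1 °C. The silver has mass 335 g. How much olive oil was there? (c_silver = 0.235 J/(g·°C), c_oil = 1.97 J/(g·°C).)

m ≈ 551 g

Conservation of energy gives ΣQ = 0:
335·0.235·(56.1 − 318) + m·1.97·(56.1 − 37.1) = 0
37.43 m = 20618
m = 20618/37.43 ≈ 550.8 g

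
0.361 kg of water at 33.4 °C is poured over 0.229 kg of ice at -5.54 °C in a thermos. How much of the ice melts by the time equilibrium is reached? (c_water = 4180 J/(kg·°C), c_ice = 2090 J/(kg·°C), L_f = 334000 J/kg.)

m_melted ≈ 0.143 kg

Cooling the water to 0 °C releases 0.361×4180×33.4 = 50400 J.
Of that, 0.229×2090×5.54 = 2651.5 J goes to bring the ice to 0 °C, leaving 47748 J.
To melt every bit of ice: 0.229×334000 = 76486 J.
47748 J < 76486 J, so only part of the ice melts and the system sits at 0 °C.
m_melt = 47748 / L_f = 0.143 kg.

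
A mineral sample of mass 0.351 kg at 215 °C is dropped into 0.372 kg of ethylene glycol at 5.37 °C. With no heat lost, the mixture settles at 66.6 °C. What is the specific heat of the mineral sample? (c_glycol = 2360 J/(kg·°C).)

c ≈ 1030 J/(kg·°C)

Energy conservation, ΣQ = 0:
0.351×c×(66.6 − 215) + 0.372×2360×(66.6 − 5.37) = 0
-52.09 c = -53755
c = -53755/-52.09 ≈ 1032 J/(kg·°C)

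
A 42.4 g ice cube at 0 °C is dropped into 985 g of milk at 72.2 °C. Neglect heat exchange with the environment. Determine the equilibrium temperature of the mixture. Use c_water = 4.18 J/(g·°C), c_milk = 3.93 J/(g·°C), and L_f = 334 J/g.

Setting the total heat transfer to zero:
latent heat to melt: 42.4·334 = 14162
  meltwater 0→T: 42.4·4.18·T = 177.23 T
  milk cools: 985·3.93·(T − 72.2) = 3871.1(T − 72.2)
4048.3 T = 279490 − 14162 = 265328
T ≈ 65.54 °C. Since T > 0 °C, the all-ice-melts assumption holds.

T_f ≈ 65.5 °C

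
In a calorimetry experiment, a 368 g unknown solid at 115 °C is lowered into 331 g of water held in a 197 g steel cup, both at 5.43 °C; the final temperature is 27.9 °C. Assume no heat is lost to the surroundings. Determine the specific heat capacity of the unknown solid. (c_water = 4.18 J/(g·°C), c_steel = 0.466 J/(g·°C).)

c ≈ 1.03 J/(g·°C)

Setting the total heat transfer to zero:
368×c×(27.9 − 115) + 331×4.18×(27.9 − 5.43) + 197×0.466×(27.9 − 5.43) = 0
-32053 c = -33152
c = -33152/-32053 ≈ 1.034 J/(g·°C)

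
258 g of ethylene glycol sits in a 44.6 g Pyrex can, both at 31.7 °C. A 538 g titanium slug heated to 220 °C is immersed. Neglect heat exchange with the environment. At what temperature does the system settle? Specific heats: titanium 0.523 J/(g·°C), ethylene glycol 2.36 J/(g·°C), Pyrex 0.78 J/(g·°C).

T_f ≈ 89.0 °C

With ΣQ=0 the equilibrium temperature is the m·c-weighted mean:
T_f = (281.37×220 + 608.88×31.7 + 34.79×31.7) / (281.37 + 608.88 + 34.79)
    = 82307 / 925.04 ≈ 88.98 °C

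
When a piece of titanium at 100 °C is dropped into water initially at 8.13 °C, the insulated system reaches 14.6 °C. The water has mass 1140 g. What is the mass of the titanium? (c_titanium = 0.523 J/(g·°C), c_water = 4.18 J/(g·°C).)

m ≈ 690 g

|Q_titanium| = |Q_water|:
m·0.523·(100 − 14.6) = 1140·4.18·(14.6 − 8.13)
44.66 m = 30831  ⇒  m ≈ 690.3 g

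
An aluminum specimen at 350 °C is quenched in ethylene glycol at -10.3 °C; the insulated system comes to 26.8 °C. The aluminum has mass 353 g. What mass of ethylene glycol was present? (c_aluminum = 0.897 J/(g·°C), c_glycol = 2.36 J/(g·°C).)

Net heat exchanged in the isolated system is zero:
353×0.897×(26.8 − 350) + m×2.36×(26.8 − (-10.3)) = 0
87.56 m = 102338
m = 102338/87.56 ≈ 1169 g

m ≈ 1170 g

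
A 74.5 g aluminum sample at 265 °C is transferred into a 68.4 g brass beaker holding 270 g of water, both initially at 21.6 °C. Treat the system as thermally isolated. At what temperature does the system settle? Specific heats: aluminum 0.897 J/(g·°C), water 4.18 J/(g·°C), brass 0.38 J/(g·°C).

Net heat exchanged in the isolated system is zero:
74.5*0.897*(T − 265) + 270*4.18*(T − 21.6) + 68.4*0.38*(T − 21.6) = 0
66.83(T − 265) + 1128.6(T − 21.6) + 25.99(T − 21.6) = 0
1221.4 T = 42648
T = 42648 / 1221.4 = 34.9 °C

T_f ≈ 34.9 °C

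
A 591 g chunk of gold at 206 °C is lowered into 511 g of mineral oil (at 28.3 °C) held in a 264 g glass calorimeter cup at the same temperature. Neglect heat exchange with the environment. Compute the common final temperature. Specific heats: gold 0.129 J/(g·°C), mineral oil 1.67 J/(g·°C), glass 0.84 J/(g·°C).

T_f ≈ 40.1 °C

Energy conservation, ΣQ = 0:
591×0.129×(T − 206) + 511×1.67×(T − 28.3) + 264×0.84×(T − 28.3) = 0
76.24(T − 206) + 853.37(T − 28.3) + 221.76(T − 28.3) = 0
1151.4 T = 46131
T = 46131 / 1151.4 = 40.1 °C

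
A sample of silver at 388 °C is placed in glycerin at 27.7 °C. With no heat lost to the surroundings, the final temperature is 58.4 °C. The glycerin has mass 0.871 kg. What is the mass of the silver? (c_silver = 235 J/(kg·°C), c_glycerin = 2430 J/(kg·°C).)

|Q_silver| = |Q_glycerin|:
m·235·(388 − 58.4) = 0.871·2430·(58.4 − 27.7)
77456 m = 64977  ⇒  m ≈ 0.8389 kg

m ≈ 0.839 kg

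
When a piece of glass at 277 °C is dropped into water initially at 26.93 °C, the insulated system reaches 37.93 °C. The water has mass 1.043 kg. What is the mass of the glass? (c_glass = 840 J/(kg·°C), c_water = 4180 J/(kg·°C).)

m ≈ 0.239 kg

Setting the total heat transfer to zero:
m×840×(37.93 − 277) + 1.043×4180×(37.93 − 26.93) = 0
-200819 m = -47957
m = -47957/-200819 ≈ 0.2388 kg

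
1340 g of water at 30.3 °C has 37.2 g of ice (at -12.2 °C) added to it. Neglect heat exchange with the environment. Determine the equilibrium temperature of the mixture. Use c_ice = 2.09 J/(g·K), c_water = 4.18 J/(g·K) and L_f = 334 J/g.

Energy balance with sensible and latent terms:
warm ice to 0 °C: 37.2·2.09·(0 − (-12.2)) = 948.53
  melt ice: 37.2·334 = 12425
  meltwater 0→T: 37.2·4.18·T = 155.5 T
  water: 5601.2(T − 30.3)
5756.7 T = 169716 − 13373 = 156343
T ≈ 27.16 °C — above 0 °C, consistent with complete melting.

T_f ≈ 27.2 °C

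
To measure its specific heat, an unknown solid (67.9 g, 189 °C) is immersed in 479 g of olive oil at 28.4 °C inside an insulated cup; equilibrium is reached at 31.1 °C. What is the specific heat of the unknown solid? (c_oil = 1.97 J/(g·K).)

Let T be the final temperature. ΣQ_i = 0:
67.9·c·(31.1 − 189) + 479·1.97·(31.1 − 28.4) = 0
-10721 c = -2547.8
c = -2547.8/-10721 ≈ 0.2376 J/(g·K)

c ≈ 0.238 J/(g·K)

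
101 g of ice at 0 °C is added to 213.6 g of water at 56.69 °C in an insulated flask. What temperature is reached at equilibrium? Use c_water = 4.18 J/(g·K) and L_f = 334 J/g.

Heat gained plus heat lost sum to zero:
latent heat to melt: 101·334 = 33734
  meltwater 0→T: 101·4.18·T = 422.18 T
  water cools: 213.6·4.18·(T − 56.69) = 892.85(T − 56.69)
1315 T = 50616 − 33734 = 16882
T ≈ 12.84 °C — above 0 °C, consistent with complete melting.

T_f ≈ 12.8 °C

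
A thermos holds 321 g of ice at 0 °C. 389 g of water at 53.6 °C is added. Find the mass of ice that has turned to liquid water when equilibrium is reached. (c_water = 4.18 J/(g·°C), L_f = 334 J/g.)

m_melted ≈ 261 g

Heat available from the water dropping to 0 °C: 389×4.18×53.6 = 87155 J.
Melting all 321 g of ice would need 321×334 = 107214 J.
That's not enough to melt it all — equilibrium is at 0 °C with ice remaining.
m_melt = 87155 / L_f = 260.9 g.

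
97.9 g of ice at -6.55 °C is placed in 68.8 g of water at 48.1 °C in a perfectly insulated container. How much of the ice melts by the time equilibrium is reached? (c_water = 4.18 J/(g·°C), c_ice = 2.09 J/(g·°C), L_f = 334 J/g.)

Water can give up m c ΔT = 68.8·4.18·48.1 = 13833 J before reaching 0 °C.
Warming the ice to 0 °C takes 97.9·2.09·6.55 = 1340.2 J, leaving 12493 J for melting.
To melt every bit of ice: 97.9·334 = 32699 J.
12493 J < 32699 J, so only part of the ice melts and the system sits at 0 °C.
m_melt = 12493 / L_f = 37.4 g.

m_melted ≈ 37.4 g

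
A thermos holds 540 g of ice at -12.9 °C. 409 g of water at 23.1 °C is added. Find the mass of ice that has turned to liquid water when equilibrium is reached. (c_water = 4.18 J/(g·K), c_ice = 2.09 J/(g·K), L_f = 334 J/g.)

Water can give up m c ΔT = 409·4.18·23.1 = 39492 J before reaching 0 °C.
Warming the ice to 0 °C takes 540·2.09·12.9 = 14559 J, leaving 24933 J for melting.
To melt every bit of ice: 540·334 = 180360 J.
24933 J < 180360 J, so only part of the ice melts and the system sits at 0 °C.
m_melted·334 = 24933  ⇒  m_melted ≈ 74.65 g.

m_melted ≈ 74.7 g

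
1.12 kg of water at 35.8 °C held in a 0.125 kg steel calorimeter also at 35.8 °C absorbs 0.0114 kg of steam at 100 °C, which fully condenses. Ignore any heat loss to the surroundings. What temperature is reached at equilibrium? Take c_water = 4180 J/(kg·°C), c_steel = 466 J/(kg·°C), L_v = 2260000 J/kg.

Energy conservation, ΣQ = 0:
steam→water at 100 °C releases m L_v = 0.0114×2260000 = 25764; condensed water 100 °C→T: 47.65(T − 100); original water: 4681.6(T − 35.8); cup: 58.25(T − 35.8)
4787.5 T = 25764 + 4765.2 + 169687 = 200216
T ≈ 41.82 °C (< 100 °C, so full condensation is consistent).

T_f ≈ 41.8 °C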